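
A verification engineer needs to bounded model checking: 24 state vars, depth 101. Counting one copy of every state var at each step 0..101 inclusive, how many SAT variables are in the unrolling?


BMC unrolls to depth k, creating one copy of each state var for steps 0..k.
Step count = 101 + 1 = 102 (steps 0 through 101)
Vars per step = 24
Total = 24 * 102 = 2448

2448


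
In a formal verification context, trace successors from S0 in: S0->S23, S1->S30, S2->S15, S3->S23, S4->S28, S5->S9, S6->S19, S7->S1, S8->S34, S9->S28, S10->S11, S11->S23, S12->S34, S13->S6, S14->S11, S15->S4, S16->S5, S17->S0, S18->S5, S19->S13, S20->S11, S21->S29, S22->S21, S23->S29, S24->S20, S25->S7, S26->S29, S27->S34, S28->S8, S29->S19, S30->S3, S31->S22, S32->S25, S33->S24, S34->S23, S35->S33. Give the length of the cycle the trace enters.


Trace from S0 until a state repeats:
  S0 -> S23 -> S29 -> S19 -> S13 -> S6 -> S19
S19 first seen at step 3, revisited at step 6.
Cycle length = 6 - 3 = 3

3


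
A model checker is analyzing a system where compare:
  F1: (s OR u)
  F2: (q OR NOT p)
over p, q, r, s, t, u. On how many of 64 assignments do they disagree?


F1 = (s OR u)
F2 = (q OR NOT p)
Evaluate both on each of 64 rows (bits = p,q,r,s,t,u):
  row 0 [000000]: F1=0 F2=1 (differ) -> 1
  row 1 [000001]: F1=1 F2=1 -> 0
  row 2 [000010]: F1=0 F2=1 (differ) -> 1
  row 3 [000011]: F1=1 F2=1 -> 0
  row 4 [000100]: F1=1 F2=1 -> 0
  (every remaining row is evaluated the same way; all 64 results are listed next)
Full result column, 8 rows per line (p,q,r fixed per line; s,t,u runs 000..111 left to right):
  rows 0-7 [p,q,r=000]: 10100000  (ones: 2)
  rows 8-15 [p,q,r=001]: 10100000  (ones: 2)
  rows 16-23 [p,q,r=010]: 10100000  (ones: 2)
  rows 24-31 [p,q,r=011]: 10100000  (ones: 2)
  rows 32-39 [p,q,r=100]: 01011111  (ones: 6)
  rows 40-47 [p,q,r=101]: 01011111  (ones: 6)
  rows 48-55 [p,q,r=110]: 10100000  (ones: 2)
  rows 56-63 [p,q,r=111]: 10100000  (ones: 2)
Disagreements = 2+2+2+2+6+6+2+2 = 24

24


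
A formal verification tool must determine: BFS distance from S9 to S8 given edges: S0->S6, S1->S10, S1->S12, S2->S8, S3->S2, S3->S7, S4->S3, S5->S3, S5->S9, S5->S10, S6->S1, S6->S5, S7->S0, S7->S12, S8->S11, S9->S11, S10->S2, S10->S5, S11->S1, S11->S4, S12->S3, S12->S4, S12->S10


BFS layer-by-layer from S9:
  dist 0: {S9}
  dist 1: {S11}
  dist 2: {S1, S4}
  dist 3: {S3, S10, S12}
  dist 4: {S2, S5, S7}
  dist 5: {S0, S8}
  -> S8 reached at distance 5
Shortest path length = 5

5


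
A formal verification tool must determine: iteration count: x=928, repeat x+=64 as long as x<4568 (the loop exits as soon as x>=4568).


Step 1: x goes from 928 toward 4568 by 64; the body runs while x<4568, so iterations = ceil((bound-start)/step)
Step 2: Distance=3640
Step 3: ceil(3640/64)=57

57


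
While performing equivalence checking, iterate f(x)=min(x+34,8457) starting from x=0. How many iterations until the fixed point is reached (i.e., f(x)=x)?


Step 1: x=0, cap=8457, increment=34
Step 2: x grows by 34 each step until capped at 8457; fixed point is x=8457
Step 3: iterations = ceil(8457/34) = 249

249


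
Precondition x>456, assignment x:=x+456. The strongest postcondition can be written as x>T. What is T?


Formula: sp(P, x:=E) = exists old_x. (x = E[old_x/x]) AND P[old_x/x] (old_x is the value of x before the assignment; eliminate old_x by solving x = E[old_x/x] for old_x)
Step 1: Precondition P: x>456, i.e. old_x > 456
Step 2: Assignment gives x = old_x + 456, so old_x = x - 456
Step 3: Substitute into P: x - 456 > 456
Step 4: Simplify: x > 456+456 = 912

912


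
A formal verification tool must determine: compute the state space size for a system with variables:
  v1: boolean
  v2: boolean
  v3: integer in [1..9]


State space = product of domain sizes of all variables.
Domain sizes:
  v1 (boolean): 2
  v2 (boolean): 2
  v3 (integer in [1..9]): 9
Product = 2 * 2 * 9 = 36

36


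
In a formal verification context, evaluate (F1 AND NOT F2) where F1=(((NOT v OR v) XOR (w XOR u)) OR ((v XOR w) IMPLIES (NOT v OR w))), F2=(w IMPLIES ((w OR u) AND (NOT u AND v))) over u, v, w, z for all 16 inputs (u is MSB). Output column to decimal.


F1 = (((NOT v OR v) XOR (w XOR u)) OR ((v XOR w) IMPLIES (NOT v OR w)))
F2 = (w IMPLIES ((w OR u) AND (NOT u AND v)))
Counterexample to F1=>F2 is where F1=1 and F2=0.
Evaluate each row (bits = u,v,w,z, MSB first):
  row 0 [0000]: F1=1 F2=1 -> F1&~F2 -> 0
  row 1 [0001]: F1=1 F2=1 -> F1&~F2 -> 0
  row 2 [0010]: F1=1 F2=0 -> F1&~F2 -> 1
  row 3 [0011]: F1=1 F2=0 -> F1&~F2 -> 1
  row 4 [0100]: F1=1 F2=1 -> F1&~F2 -> 0
  row 5 [0101]: F1=1 F2=1 -> F1&~F2 -> 0
  row 6 [0110]: F1=1 F2=1 -> F1&~F2 -> 0
  row 7 [0111]: F1=1 F2=1 -> F1&~F2 -> 0
  row 8 [1000]: F1=1 F2=1 -> F1&~F2 -> 0
  row 9 [1001]: F1=1 F2=1 -> F1&~F2 -> 0
  row 10 [1010]: F1=1 F2=0 -> F1&~F2 -> 1
  row 11 [1011]: F1=1 F2=0 -> F1&~F2 -> 1
  row 12 [1100]: F1=0 F2=1 -> F1&~F2 -> 0
  row 13 [1101]: F1=0 F2=1 -> F1&~F2 -> 0
  row 14 [1110]: F1=1 F2=0 -> F1&~F2 -> 1
  row 15 [1111]: F1=1 F2=0 -> F1&~F2 -> 1
Full result column, 4 rows per line (u,v fixed per line; w,z runs 00..11 left to right):
  rows 0-3 [u,v=00]: 0011  = hex 3
  rows 4-7 [u,v=01]: 0000  = hex 0
  rows 8-11 [u,v=10]: 0011  = hex 3
  rows 12-15 [u,v=11]: 0011  = hex 3
Counterexample vector (row 0 .. row 15) = 0011000000110011
Output column grouped in 4s = 0011 0000 0011 0011 = 0x3033
Convert to decimal digit by digit (value = value*16 + digit):
  3 -> 3
  3*16 + 0 = 48
  48*16 + 3 = 771
  771*16 + 3 = 12339
Decimal = 12339

12339


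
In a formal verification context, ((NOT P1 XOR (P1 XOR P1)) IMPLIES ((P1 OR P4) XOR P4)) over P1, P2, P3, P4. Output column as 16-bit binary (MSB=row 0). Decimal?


Formula: ((NOT P1 XOR (P1 XOR P1)) IMPLIES ((P1 OR P4) XOR P4)) over P1, P2, P3, P4 (16 rows)
Evaluate each row (bits = P1,P2,P3,P4, MSB first):
  row 0 [0000]: ((NOT 0 XOR (0 XOR 0)) IMPLIES ((0 OR 0) XOR 0)) -> 0
  row 1 [0001]: ((NOT 0 XOR (0 XOR 0)) IMPLIES ((0 OR 1) XOR 1)) -> 0
  row 2 [0010]: ((NOT 0 XOR (0 XOR 0)) IMPLIES ((0 OR 0) XOR 0)) -> 0
  row 3 [0011]: ((NOT 0 XOR (0 XOR 0)) IMPLIES ((0 OR 1) XOR 1)) -> 0
  row 4 [0100]: ((NOT 0 XOR (0 XOR 0)) IMPLIES ((0 OR 0) XOR 0)) -> 0
  row 5 [0101]: ((NOT 0 XOR (0 XOR 0)) IMPLIES ((0 OR 1) XOR 1)) -> 0
  row 6 [0110]: ((NOT 0 XOR (0 XOR 0)) IMPLIES ((0 OR 0) XOR 0)) -> 0
  row 7 [0111]: ((NOT 0 XOR (0 XOR 0)) IMPLIES ((0 OR 1) XOR 1)) -> 0
  row 8 [1000]: ((NOT 1 XOR (1 XOR 1)) IMPLIES ((1 OR 0) XOR 0)) -> 1
  row 9 [1001]: ((NOT 1 XOR (1 XOR 1)) IMPLIES ((1 OR 1) XOR 1)) -> 1
  row 10 [1010]: ((NOT 1 XOR (1 XOR 1)) IMPLIES ((1 OR 0) XOR 0)) -> 1
  row 11 [1011]: ((NOT 1 XOR (1 XOR 1)) IMPLIES ((1 OR 1) XOR 1)) -> 1
  row 12 [1100]: ((NOT 1 XOR (1 XOR 1)) IMPLIES ((1 OR 0) XOR 0)) -> 1
  row 13 [1101]: ((NOT 1 XOR (1 XOR 1)) IMPLIES ((1 OR 1) XOR 1)) -> 1
  row 14 [1110]: ((NOT 1 XOR (1 XOR 1)) IMPLIES ((1 OR 0) XOR 0)) -> 1
  row 15 [1111]: ((NOT 1 XOR (1 XOR 1)) IMPLIES ((1 OR 1) XOR 1)) -> 1
Full result column, 4 rows per line (P1,P2 fixed per line; P3,P4 runs 00..11 left to right):
  rows 0-3 [P1,P2=00]: 0000  = hex 0
  rows 4-7 [P1,P2=01]: 0000  = hex 0
  rows 8-11 [P1,P2=10]: 1111  = hex F
  rows 12-15 [P1,P2=11]: 1111  = hex F
Output column (row 0 .. row 15) = 0000000011111111
Output column grouped in 4s = 0000 0000 1111 1111 = 0x00FF
Convert to decimal digit by digit (value = value*16 + digit):
  0 -> 0
  0*16 + 0 = 0
  0*16 + 15 (F) = 15
  15*16 + 15 (F) = 255
Decimal = 255

255


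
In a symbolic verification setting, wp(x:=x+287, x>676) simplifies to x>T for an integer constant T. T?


Formula: wp(x:=E, P) = P[E/x] (substitute E for x in postcondition)
Step 1: Postcondition: x>676
Step 2: Substitute x+287 for x: x+287>676
Step 3: Solve for x: x > 676-287 = 389

389


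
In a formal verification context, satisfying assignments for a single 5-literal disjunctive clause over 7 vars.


Step 1: Total=2^7=128
Step 2: Unsat when all 5 false: 2^2=4
Step 3: Sat=128-4=124

124


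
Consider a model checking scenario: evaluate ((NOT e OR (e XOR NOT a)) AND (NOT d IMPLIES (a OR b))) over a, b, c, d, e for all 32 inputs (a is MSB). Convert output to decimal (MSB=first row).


Formula: ((NOT e OR (e XOR NOT a)) AND (NOT d IMPLIES (a OR b))) over a, b, c, d, e (32 rows)
Evaluate each row (bits = a,b,c,d,e, MSB first):
  row 0 [00000]: ((NOT 0 OR (0 XOR NOT 0)) AND (NOT 0 IMPLIES (0 OR 0))) -> 0
  row 1 [00001]: ((NOT 1 OR (1 XOR NOT 0)) AND (NOT 0 IMPLIES (0 OR 0))) -> 0
  row 2 [00010]: ((NOT 0 OR (0 XOR NOT 0)) AND (NOT 1 IMPLIES (0 OR 0))) -> 1
  row 3 [00011]: ((NOT 1 OR (1 XOR NOT 0)) AND (NOT 1 IMPLIES (0 OR 0))) -> 0
  row 4 [00100]: ((NOT 0 OR (0 XOR NOT 0)) AND (NOT 0 IMPLIES (0 OR 0))) -> 0
  row 5 [00101]: ((NOT 1 OR (1 XOR NOT 0)) AND (NOT 0 IMPLIES (0 OR 0))) -> 0
  row 6 [00110]: ((NOT 0 OR (0 XOR NOT 0)) AND (NOT 1 IMPLIES (0 OR 0))) -> 1
  row 7 [00111]: ((NOT 1 OR (1 XOR NOT 0)) AND (NOT 1 IMPLIES (0 OR 0))) -> 0
  row 8 [01000]: ((NOT 0 OR (0 XOR NOT 0)) AND (NOT 0 IMPLIES (0 OR 1))) -> 1
  row 9 [01001]: ((NOT 1 OR (1 XOR NOT 0)) AND (NOT 0 IMPLIES (0 OR 1))) -> 0
  row 10 [01010]: ((NOT 0 OR (0 XOR NOT 0)) AND (NOT 1 IMPLIES (0 OR 1))) -> 1
  row 11 [01011]: ((NOT 1 OR (1 XOR NOT 0)) AND (NOT 1 IMPLIES (0 OR 1))) -> 0
  row 12 [01100]: ((NOT 0 OR (0 XOR NOT 0)) AND (NOT 0 IMPLIES (0 OR 1))) -> 1
  row 13 [01101]: ((NOT 1 OR (1 XOR NOT 0)) AND (NOT 0 IMPLIES (0 OR 1))) -> 0
  row 14 [01110]: ((NOT 0 OR (0 XOR NOT 0)) AND (NOT 1 IMPLIES (0 OR 1))) -> 1
  row 15 [01111]: ((NOT 1 OR (1 XOR NOT 0)) AND (NOT 1 IMPLIES (0 OR 1))) -> 0
  row 16 [10000]: ((NOT 0 OR (0 XOR NOT 1)) AND (NOT 0 IMPLIES (1 OR 0))) -> 1
  row 17 [10001]: ((NOT 1 OR (1 XOR NOT 1)) AND (NOT 0 IMPLIES (1 OR 0))) -> 1
  row 18 [10010]: ((NOT 0 OR (0 XOR NOT 1)) AND (NOT 1 IMPLIES (1 OR 0))) -> 1
  row 19 [10011]: ((NOT 1 OR (1 XOR NOT 1)) AND (NOT 1 IMPLIES (1 OR 0))) -> 1
  row 20 [10100]: ((NOT 0 OR (0 XOR NOT 1)) AND (NOT 0 IMPLIES (1 OR 0))) -> 1
  row 21 [10101]: ((NOT 1 OR (1 XOR NOT 1)) AND (NOT 0 IMPLIES (1 OR 0))) -> 1
  row 22 [10110]: ((NOT 0 OR (0 XOR NOT 1)) AND (NOT 1 IMPLIES (1 OR 0))) -> 1
  row 23 [10111]: ((NOT 1 OR (1 XOR NOT 1)) AND (NOT 1 IMPLIES (1 OR 0))) -> 1
  row 24 [11000]: ((NOT 0 OR (0 XOR NOT 1)) AND (NOT 0 IMPLIES (1 OR 1))) -> 1
  row 25 [11001]: ((NOT 1 OR (1 XOR NOT 1)) AND (NOT 0 IMPLIES (1 OR 1))) -> 1
  row 26 [11010]: ((NOT 0 OR (0 XOR NOT 1)) AND (NOT 1 IMPLIES (1 OR 1))) -> 1
  row 27 [11011]: ((NOT 1 OR (1 XOR NOT 1)) AND (NOT 1 IMPLIES (1 OR 1))) -> 1
  row 28 [11100]: ((NOT 0 OR (0 XOR NOT 1)) AND (NOT 0 IMPLIES (1 OR 1))) -> 1
  row 29 [11101]: ((NOT 1 OR (1 XOR NOT 1)) AND (NOT 0 IMPLIES (1 OR 1))) -> 1
  row 30 [11110]: ((NOT 0 OR (0 XOR NOT 1)) AND (NOT 1 IMPLIES (1 OR 1))) -> 1
  row 31 [11111]: ((NOT 1 OR (1 XOR NOT 1)) AND (NOT 1 IMPLIES (1 OR 1))) -> 1
Full result column, 4 rows per line (a,b,c fixed per line; d,e runs 00..11 left to right):
  rows 0-3 [a,b,c=000]: 0010  = hex 2
  rows 4-7 [a,b,c=001]: 0010  = hex 2
  rows 8-11 [a,b,c=010]: 1010  = hex A
  rows 12-15 [a,b,c=011]: 1010  = hex A
  rows 16-19 [a,b,c=100]: 1111  = hex F
  rows 20-23 [a,b,c=101]: 1111  = hex F
  rows 24-27 [a,b,c=110]: 1111  = hex F
  rows 28-31 [a,b,c=111]: 1111  = hex F
Output column (row 0 .. row 31) = 00100010101010101111111111111111
Output column grouped in 4s = 0010 0010 1010 1010 1111 1111 1111 1111 = 0x22AAFFFF
Convert to decimal digit by digit (value = value*16 + digit):
  2 -> 2
  2*16 + 2 = 34
  34*16 + 10 (A) = 554
  554*16 + 10 (A) = 8874
  8874*16 + 15 (F) = 141999
  141999*16 + 15 (F) = 2271999
  2271999*16 + 15 (F) = 36351999
  36351999*16 + 15 (F) = 581631999
Decimal = 581631999

581631999


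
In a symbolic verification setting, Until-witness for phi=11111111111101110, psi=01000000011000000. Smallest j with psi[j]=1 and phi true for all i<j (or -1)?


(phi U psi) at 0: need smallest j with psi[j]=1 and phi[i]=1 for all i in [0,j).
Scan from step 0:
  step 0: phi=1, psi=0 -> continue
  step 1: psi=1 and phi held for [0,1) -> witness found
Witness step = 1

1


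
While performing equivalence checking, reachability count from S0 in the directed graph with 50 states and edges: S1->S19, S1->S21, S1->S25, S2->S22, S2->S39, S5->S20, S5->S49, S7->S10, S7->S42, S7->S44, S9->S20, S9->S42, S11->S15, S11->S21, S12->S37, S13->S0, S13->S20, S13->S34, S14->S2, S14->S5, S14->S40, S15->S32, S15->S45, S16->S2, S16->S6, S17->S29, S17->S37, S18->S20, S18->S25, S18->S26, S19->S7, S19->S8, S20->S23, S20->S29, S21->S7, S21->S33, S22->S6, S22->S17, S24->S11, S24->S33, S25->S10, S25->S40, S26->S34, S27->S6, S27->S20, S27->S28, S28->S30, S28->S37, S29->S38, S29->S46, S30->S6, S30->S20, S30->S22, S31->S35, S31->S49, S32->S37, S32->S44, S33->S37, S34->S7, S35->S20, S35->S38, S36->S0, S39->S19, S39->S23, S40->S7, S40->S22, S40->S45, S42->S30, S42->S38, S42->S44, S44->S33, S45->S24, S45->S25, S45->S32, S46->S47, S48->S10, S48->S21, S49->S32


BFS from S0:
  layer 0: {S0}
Reachable set: {S0}
Count = 1

1


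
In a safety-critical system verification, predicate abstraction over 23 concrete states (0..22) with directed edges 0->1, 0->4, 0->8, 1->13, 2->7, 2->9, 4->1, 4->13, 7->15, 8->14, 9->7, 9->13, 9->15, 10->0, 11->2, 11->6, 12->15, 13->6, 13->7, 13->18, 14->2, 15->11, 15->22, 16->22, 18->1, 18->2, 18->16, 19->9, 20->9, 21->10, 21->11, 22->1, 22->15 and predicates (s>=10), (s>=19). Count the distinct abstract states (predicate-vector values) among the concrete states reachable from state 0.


BFS from 0:
Concrete reachable: {0, 1, 2, 4, 6, 7, 8, 9, 11, 13, 14, 15, 16, 18, 22}
Abstract via predicates (s>=10), (s>=19):
  (0,0) <- {0, 1, 2, 4, 6, 7, 8, 9}
  (1,0) <- {11, 13, 14, 15, 16, 18}
  (1,1) <- {22}
Distinct abstract states = 3

3


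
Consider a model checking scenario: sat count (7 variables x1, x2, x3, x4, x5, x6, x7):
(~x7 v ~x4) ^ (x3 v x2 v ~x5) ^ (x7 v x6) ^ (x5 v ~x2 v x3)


CNF with 4 clauses over 7 vars (128 assignments).
An assignment satisfies CNF iff every clause has >=1 true literal.
Check each row (bits = x1,x2,x3,x4,x5,x6,x7; clause T/F shown):
  row 0 [0000000]: clauses=TTFT -> 0
  row 1 [0000001]: clauses=TTTT -> 1
  row 2 [0000010]: clauses=TTTT -> 1
  row 3 [0000011]: clauses=TTTT -> 1
  row 4 [0000100]: clauses=TFFT -> 0
  (every remaining row is evaluated the same way; all 128 results are listed next)
Full result column, 8 rows per line (x1,x2,x3,x4 fixed per line; x5,x6,x7 runs 000..111 left to right):
  rows 0-7 [x1,x2,x3,x4=0000]: 01110000  (ones: 3)
  rows 8-15 [x1,x2,x3,x4=0001]: 00100000  (ones: 1)
  rows 16-23 [x1,x2,x3,x4=0010]: 01110111  (ones: 6)
  rows 24-31 [x1,x2,x3,x4=0011]: 00100010  (ones: 2)
  rows 32-39 [x1,x2,x3,x4=0100]: 00000111  (ones: 3)
  rows 40-47 [x1,x2,x3,x4=0101]: 00000010  (ones: 1)
  rows 48-55 [x1,x2,x3,x4=0110]: 01110111  (ones: 6)
  rows 56-63 [x1,x2,x3,x4=0111]: 00100010  (ones: 2)
  rows 64-71 [x1,x2,x3,x4=1000]: 01110000  (ones: 3)
  rows 72-79 [x1,x2,x3,x4=1001]: 00100000  (ones: 1)
  rows 80-87 [x1,x2,x3,x4=1010]: 01110111  (ones: 6)
  rows 88-95 [x1,x2,x3,x4=1011]: 00100010  (ones: 2)
  rows 96-103 [x1,x2,x3,x4=1100]: 00000111  (ones: 3)
  rows 104-111 [x1,x2,x3,x4=1101]: 00000010  (ones: 1)
  rows 112-119 [x1,x2,x3,x4=1110]: 01110111  (ones: 6)
  rows 120-127 [x1,x2,x3,x4=1111]: 00100010  (ones: 2)
Satisfying assignments = 3+1+6+2+3+1+6+2+3+1+6+2+3+1+6+2 = 48

48


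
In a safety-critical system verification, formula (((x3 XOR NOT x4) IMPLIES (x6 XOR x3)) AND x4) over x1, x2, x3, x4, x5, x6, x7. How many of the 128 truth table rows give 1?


Formula: (((x3 XOR NOT x4) IMPLIES (x6 XOR x3)) AND x4) over 7 vars (128 rows)
Evaluate each row (x1, x2, x3, x4, x5, x6, x7 as bits, MSB first):
  row 0 [0000000]: (((0 XOR NOT 0) IMPLIES (0 XOR 0)) AND 0) -> 0
  row 1 [0000001]: (((0 XOR NOT 0) IMPLIES (0 XOR 0)) AND 0) -> 0
  row 2 [0000010]: (((0 XOR NOT 0) IMPLIES (1 XOR 0)) AND 0) -> 0
  row 3 [0000011]: (((0 XOR NOT 0) IMPLIES (1 XOR 0)) AND 0) -> 0
  row 4 [0000100]: (((0 XOR NOT 0) IMPLIES (0 XOR 0)) AND 0) -> 0
  (every remaining row is evaluated the same way; all 128 results are listed next)
Full result column, 8 rows per line (x1,x2,x3,x4 fixed per line; x5,x6,x7 runs 000..111 left to right):
  rows 0-7 [x1,x2,x3,x4=0000]: 00000000  (ones: 0)
  rows 8-15 [x1,x2,x3,x4=0001]: 11111111  (ones: 8)
  rows 16-23 [x1,x2,x3,x4=0010]: 00000000  (ones: 0)
  rows 24-31 [x1,x2,x3,x4=0011]: 11001100  (ones: 4)
  rows 32-39 [x1,x2,x3,x4=0100]: 00000000  (ones: 0)
  rows 40-47 [x1,x2,x3,x4=0101]: 11111111  (ones: 8)
  rows 48-55 [x1,x2,x3,x4=0110]: 00000000  (ones: 0)
  rows 56-63 [x1,x2,x3,x4=0111]: 11001100  (ones: 4)
  rows 64-71 [x1,x2,x3,x4=1000]: 00000000  (ones: 0)
  rows 72-79 [x1,x2,x3,x4=1001]: 11111111  (ones: 8)
  rows 80-87 [x1,x2,x3,x4=1010]: 00000000  (ones: 0)
  rows 88-95 [x1,x2,x3,x4=1011]: 11001100  (ones: 4)
  rows 96-103 [x1,x2,x3,x4=1100]: 00000000  (ones: 0)
  rows 104-111 [x1,x2,x3,x4=1101]: 11111111  (ones: 8)
  rows 112-119 [x1,x2,x3,x4=1110]: 00000000  (ones: 0)
  rows 120-127 [x1,x2,x3,x4=1111]: 11001100  (ones: 4)
Count of 1-rows = 0+8+0+4+0+8+0+4+0+8+0+4+0+8+0+4 = 48

48


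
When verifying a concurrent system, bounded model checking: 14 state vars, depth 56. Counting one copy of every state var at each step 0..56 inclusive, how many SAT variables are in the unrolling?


BMC unrolls to depth k, creating one copy of each state var for steps 0..k.
Step count = 56 + 1 = 57 (steps 0 through 56)
Vars per step = 14
Total = 14 * 57 = 798

798


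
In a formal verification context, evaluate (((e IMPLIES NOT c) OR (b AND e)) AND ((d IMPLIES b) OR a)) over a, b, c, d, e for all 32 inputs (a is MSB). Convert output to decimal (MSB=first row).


Formula: (((e IMPLIES NOT c) OR (b AND e)) AND ((d IMPLIES b) OR a)) over a, b, c, d, e (32 rows)
Evaluate each row (bits = a,b,c,d,e, MSB first):
  row 0 [00000]: (((0 IMPLIES NOT 0) OR (0 AND 0)) AND ((0 IMPLIES 0) OR 0)) -> 1
  row 1 [00001]: (((1 IMPLIES NOT 0) OR (0 AND 1)) AND ((0 IMPLIES 0) OR 0)) -> 1
  row 2 [00010]: (((0 IMPLIES NOT 0) OR (0 AND 0)) AND ((1 IMPLIES 0) OR 0)) -> 0
  row 3 [00011]: (((1 IMPLIES NOT 0) OR (0 AND 1)) AND ((1 IMPLIES 0) OR 0)) -> 0
  row 4 [00100]: (((0 IMPLIES NOT 1) OR (0 AND 0)) AND ((0 IMPLIES 0) OR 0)) -> 1
  row 5 [00101]: (((1 IMPLIES NOT 1) OR (0 AND 1)) AND ((0 IMPLIES 0) OR 0)) -> 0
  row 6 [00110]: (((0 IMPLIES NOT 1) OR (0 AND 0)) AND ((1 IMPLIES 0) OR 0)) -> 0
  row 7 [00111]: (((1 IMPLIES NOT 1) OR (0 AND 1)) AND ((1 IMPLIES 0) OR 0)) -> 0
  row 8 [01000]: (((0 IMPLIES NOT 0) OR (1 AND 0)) AND ((0 IMPLIES 1) OR 0)) -> 1
  row 9 [01001]: (((1 IMPLIES NOT 0) OR (1 AND 1)) AND ((0 IMPLIES 1) OR 0)) -> 1
  row 10 [01010]: (((0 IMPLIES NOT 0) OR (1 AND 0)) AND ((1 IMPLIES 1) OR 0)) -> 1
  row 11 [01011]: (((1 IMPLIES NOT 0) OR (1 AND 1)) AND ((1 IMPLIES 1) OR 0)) -> 1
  row 12 [01100]: (((0 IMPLIES NOT 1) OR (1 AND 0)) AND ((0 IMPLIES 1) OR 0)) -> 1
  row 13 [01101]: (((1 IMPLIES NOT 1) OR (1 AND 1)) AND ((0 IMPLIES 1) OR 0)) -> 1
  row 14 [01110]: (((0 IMPLIES NOT 1) OR (1 AND 0)) AND ((1 IMPLIES 1) OR 0)) -> 1
  row 15 [01111]: (((1 IMPLIES NOT 1) OR (1 AND 1)) AND ((1 IMPLIES 1) OR 0)) -> 1
  row 16 [10000]: (((0 IMPLIES NOT 0) OR (0 AND 0)) AND ((0 IMPLIES 0) OR 1)) -> 1
  row 17 [10001]: (((1 IMPLIES NOT 0) OR (0 AND 1)) AND ((0 IMPLIES 0) OR 1)) -> 1
  row 18 [10010]: (((0 IMPLIES NOT 0) OR (0 AND 0)) AND ((1 IMPLIES 0) OR 1)) -> 1
  row 19 [10011]: (((1 IMPLIES NOT 0) OR (0 AND 1)) AND ((1 IMPLIES 0) OR 1)) -> 1
  row 20 [10100]: (((0 IMPLIES NOT 1) OR (0 AND 0)) AND ((0 IMPLIES 0) OR 1)) -> 1
  row 21 [10101]: (((1 IMPLIES NOT 1) OR (0 AND 1)) AND ((0 IMPLIES 0) OR 1)) -> 0
  row 22 [10110]: (((0 IMPLIES NOT 1) OR (0 AND 0)) AND ((1 IMPLIES 0) OR 1)) -> 1
  row 23 [10111]: (((1 IMPLIES NOT 1) OR (0 AND 1)) AND ((1 IMPLIES 0) OR 1)) -> 0
  row 24 [11000]: (((0 IMPLIES NOT 0) OR (1 AND 0)) AND ((0 IMPLIES 1) OR 1)) -> 1
  row 25 [11001]: (((1 IMPLIES NOT 0) OR (1 AND 1)) AND ((0 IMPLIES 1) OR 1)) -> 1
  row 26 [11010]: (((0 IMPLIES NOT 0) OR (1 AND 0)) AND ((1 IMPLIES 1) OR 1)) -> 1
  row 27 [11011]: (((1 IMPLIES NOT 0) OR (1 AND 1)) AND ((1 IMPLIES 1) OR 1)) -> 1
  row 28 [11100]: (((0 IMPLIES NOT 1) OR (1 AND 0)) AND ((0 IMPLIES 1) OR 1)) -> 1
  row 29 [11101]: (((1 IMPLIES NOT 1) OR (1 AND 1)) AND ((0 IMPLIES 1) OR 1)) -> 1
  row 30 [11110]: (((0 IMPLIES NOT 1) OR (1 AND 0)) AND ((1 IMPLIES 1) OR 1)) -> 1
  row 31 [11111]: (((1 IMPLIES NOT 1) OR (1 AND 1)) AND ((1 IMPLIES 1) OR 1)) -> 1
Full result column, 4 rows per line (a,b,c fixed per line; d,e runs 00..11 left to right):
  rows 0-3 [a,b,c=000]: 1100  = hex C
  rows 4-7 [a,b,c=001]: 1000  = hex 8
  rows 8-11 [a,b,c=010]: 1111  = hex F
  rows 12-15 [a,b,c=011]: 1111  = hex F
  rows 16-19 [a,b,c=100]: 1111  = hex F
  rows 20-23 [a,b,c=101]: 1010  = hex A
  rows 24-27 [a,b,c=110]: 1111  = hex F
  rows 28-31 [a,b,c=111]: 1111  = hex F
Output column (row 0 .. row 31) = 11001000111111111111101011111111
Output column grouped in 4s = 1100 1000 1111 1111 1111 1010 1111 1111 = 0xC8FFFAFF
Convert to decimal digit by digit (value = value*16 + digit):
  C -> 12
  12*16 + 8 = 200
  200*16 + 15 (F) = 3215
  3215*16 + 15 (F) = 51455
  51455*16 + 15 (F) = 823295
  823295*16 + 10 (A) = 13172730
  13172730*16 + 15 (F) = 210763695
  210763695*16 + 15 (F) = 3372219135
Decimal = 3372219135

3372219135


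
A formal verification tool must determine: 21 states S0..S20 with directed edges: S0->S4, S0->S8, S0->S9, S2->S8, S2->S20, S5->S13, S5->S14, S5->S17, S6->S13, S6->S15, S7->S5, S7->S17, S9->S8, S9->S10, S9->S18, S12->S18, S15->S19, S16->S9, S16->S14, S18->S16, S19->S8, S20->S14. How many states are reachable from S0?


BFS from S0:
  layer 0: {S0}
  layer 1: {S4, S8, S9}
  layer 2: {S10, S18}
  layer 3: {S16}
  layer 4: {S14}
Reachable set: {S0, S4, S8, S9, S10, S14, S16, S18}
Count = 8

8


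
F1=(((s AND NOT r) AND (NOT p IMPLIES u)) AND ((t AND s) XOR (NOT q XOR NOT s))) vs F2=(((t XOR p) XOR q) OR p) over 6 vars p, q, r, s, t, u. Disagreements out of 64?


F1 = (((s AND NOT r) AND (NOT p IMPLIES u)) AND ((t AND s) XOR (NOT q XOR NOT s)))
F2 = (((t XOR p) XOR q) OR p)
Evaluate both on each of 64 rows (bits = p,q,r,s,t,u):
  row 0 [000000]: F1=0 F2=0 -> 0
  row 1 [000001]: F1=0 F2=0 -> 0
  row 2 [000010]: F1=0 F2=1 (differ) -> 1
  row 3 [000011]: F1=0 F2=1 (differ) -> 1
  row 4 [000100]: F1=0 F2=0 -> 0
  (every remaining row is evaluated the same way; all 64 results are listed next)
Full result column, 8 rows per line (p,q,r fixed per line; s,t,u runs 000..111 left to right):
  rows 0-7 [p,q,r=000]: 00110111  (ones: 5)
  rows 8-15 [p,q,r=001]: 00110011  (ones: 4)
  rows 16-23 [p,q,r=010]: 11001101  (ones: 5)
  rows 24-31 [p,q,r=011]: 11001100  (ones: 4)
  rows 32-39 [p,q,r=100]: 11110011  (ones: 6)
  rows 40-47 [p,q,r=101]: 11111111  (ones: 8)
  rows 48-55 [p,q,r=110]: 11111100  (ones: 6)
  rows 56-63 [p,q,r=111]: 11111111  (ones: 8)
Disagreements = 5+4+5+4+6+8+6+8 = 46

46


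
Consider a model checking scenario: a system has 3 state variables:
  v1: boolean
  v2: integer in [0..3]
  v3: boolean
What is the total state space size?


State space = product of domain sizes of all variables.
Domain sizes:
  v1 (boolean): 2
  v2 (integer in [0..3]): 4
  v3 (boolean): 2
Product = 2 * 4 * 2 = 16

16


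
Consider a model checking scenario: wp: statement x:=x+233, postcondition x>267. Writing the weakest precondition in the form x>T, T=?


Formula: wp(x:=E, P) = P[E/x] (substitute E for x in postcondition)
Step 1: Postcondition: x>267
Step 2: Substitute x+233 for x: x+233>267
Step 3: Solve for x: x > 267-233 = 34

34


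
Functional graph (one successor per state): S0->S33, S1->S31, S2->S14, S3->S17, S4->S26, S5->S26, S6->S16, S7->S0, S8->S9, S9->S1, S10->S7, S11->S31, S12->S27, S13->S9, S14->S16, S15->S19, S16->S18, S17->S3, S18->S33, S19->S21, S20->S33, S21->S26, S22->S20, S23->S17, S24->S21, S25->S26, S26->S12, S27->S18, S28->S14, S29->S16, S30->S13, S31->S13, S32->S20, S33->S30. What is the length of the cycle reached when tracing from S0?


Trace from S0 until a state repeats:
  S0 -> S33 -> S30 -> S13 -> S9 -> S1 -> S31 -> S13
S13 first seen at step 3, revisited at step 7.
Cycle length = 7 - 3 = 4

4


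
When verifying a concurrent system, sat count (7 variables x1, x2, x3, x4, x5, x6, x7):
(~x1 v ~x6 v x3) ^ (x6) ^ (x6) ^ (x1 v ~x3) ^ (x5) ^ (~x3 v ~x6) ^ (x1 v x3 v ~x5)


CNF with 7 clauses over 7 vars (128 assignments).
An assignment satisfies CNF iff every clause has >=1 true literal.
Check each row (bits = x1,x2,x3,x4,x5,x6,x7; clause T/F shown):
  row 0 [0000000]: clauses=TFFTFTT -> 0
  row 1 [0000001]: clauses=TFFTFTT -> 0
  row 2 [0000010]: clauses=TTTTFTT -> 0
  row 3 [0000011]: clauses=TTTTFTT -> 0
  row 4 [0000100]: clauses=TFFTTTF -> 0
  (every remaining row is evaluated the same way; all 128 results are listed next)
Full result column, 8 rows per line (x1,x2,x3,x4 fixed per line; x5,x6,x7 runs 000..111 left to right):
  rows 0-7 [x1,x2,x3,x4=0000]: 00000000  (ones: 0)
  rows 8-15 [x1,x2,x3,x4=0001]: 00000000  (ones: 0)
  rows 16-23 [x1,x2,x3,x4=0010]: 00000000  (ones: 0)
  rows 24-31 [x1,x2,x3,x4=0011]: 00000000  (ones: 0)
  rows 32-39 [x1,x2,x3,x4=0100]: 00000000  (ones: 0)
  rows 40-47 [x1,x2,x3,x4=0101]: 00000000  (ones: 0)
  rows 48-55 [x1,x2,x3,x4=0110]: 00000000  (ones: 0)
  rows 56-63 [x1,x2,x3,x4=0111]: 00000000  (ones: 0)
  rows 64-71 [x1,x2,x3,x4=1000]: 00000000  (ones: 0)
  rows 72-79 [x1,x2,x3,x4=1001]: 00000000  (ones: 0)
  rows 80-87 [x1,x2,x3,x4=1010]: 00000000  (ones: 0)
  rows 88-95 [x1,x2,x3,x4=1011]: 00000000  (ones: 0)
  rows 96-103 [x1,x2,x3,x4=1100]: 00000000  (ones: 0)
  rows 104-111 [x1,x2,x3,x4=1101]: 00000000  (ones: 0)
  rows 112-119 [x1,x2,x3,x4=1110]: 00000000  (ones: 0)
  rows 120-127 [x1,x2,x3,x4=1111]: 00000000  (ones: 0)
Satisfying assignments = 0+0+0+0+0+0+0+0+0+0+0+0+0+0+0+0 = 0

0


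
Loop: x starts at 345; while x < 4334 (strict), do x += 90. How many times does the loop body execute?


Step 1: x goes from 345 toward 4334 by 90; the body runs while x<4334, so iterations = ceil((bound-start)/step)
Step 2: Distance=3989
Step 3: ceil(3989/90)=45

45


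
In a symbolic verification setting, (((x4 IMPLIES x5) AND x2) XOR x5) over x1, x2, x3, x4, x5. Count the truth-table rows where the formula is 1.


Formula: (((x4 IMPLIES x5) AND x2) XOR x5) over 5 vars (32 rows)
Evaluate each row (x1, x2, x3, x4, x5 as bits, MSB first):
  row 0 [00000]: (((0 IMPLIES 0) AND 0) XOR 0) -> 0
  row 1 [00001]: (((0 IMPLIES 1) AND 0) XOR 1) -> 1
  row 2 [00010]: (((1 IMPLIES 0) AND 0) XOR 0) -> 0
  row 3 [00011]: (((1 IMPLIES 1) AND 0) XOR 1) -> 1
  row 4 [00100]: (((0 IMPLIES 0) AND 0) XOR 0) -> 0
  row 5 [00101]: (((0 IMPLIES 1) AND 0) XOR 1) -> 1
  row 6 [00110]: (((1 IMPLIES 0) AND 0) XOR 0) -> 0
  row 7 [00111]: (((1 IMPLIES 1) AND 0) XOR 1) -> 1
  row 8 [01000]: (((0 IMPLIES 0) AND 1) XOR 0) -> 1
  row 9 [01001]: (((0 IMPLIES 1) AND 1) XOR 1) -> 0
  row 10 [01010]: (((1 IMPLIES 0) AND 1) XOR 0) -> 0
  row 11 [01011]: (((1 IMPLIES 1) AND 1) XOR 1) -> 0
  row 12 [01100]: (((0 IMPLIES 0) AND 1) XOR 0) -> 1
  row 13 [01101]: (((0 IMPLIES 1) AND 1) XOR 1) -> 0
  row 14 [01110]: (((1 IMPLIES 0) AND 1) XOR 0) -> 0
  row 15 [01111]: (((1 IMPLIES 1) AND 1) XOR 1) -> 0
  row 16 [10000]: (((0 IMPLIES 0) AND 0) XOR 0) -> 0
  row 17 [10001]: (((0 IMPLIES 1) AND 0) XOR 1) -> 1
  row 18 [10010]: (((1 IMPLIES 0) AND 0) XOR 0) -> 0
  row 19 [10011]: (((1 IMPLIES 1) AND 0) XOR 1) -> 1
  row 20 [10100]: (((0 IMPLIES 0) AND 0) XOR 0) -> 0
  row 21 [10101]: (((0 IMPLIES 1) AND 0) XOR 1) -> 1
  row 22 [10110]: (((1 IMPLIES 0) AND 0) XOR 0) -> 0
  row 23 [10111]: (((1 IMPLIES 1) AND 0) XOR 1) -> 1
  row 24 [11000]: (((0 IMPLIES 0) AND 1) XOR 0) -> 1
  row 25 [11001]: (((0 IMPLIES 1) AND 1) XOR 1) -> 0
  row 26 [11010]: (((1 IMPLIES 0) AND 1) XOR 0) -> 0
  row 27 [11011]: (((1 IMPLIES 1) AND 1) XOR 1) -> 0
  row 28 [11100]: (((0 IMPLIES 0) AND 1) XOR 0) -> 1
  row 29 [11101]: (((0 IMPLIES 1) AND 1) XOR 1) -> 0
  row 30 [11110]: (((1 IMPLIES 0) AND 1) XOR 0) -> 0
  row 31 [11111]: (((1 IMPLIES 1) AND 1) XOR 1) -> 0
Full result column, 8 rows per line (x1,x2 fixed per line; x3,x4,x5 runs 000..111 left to right):
  rows 0-7 [x1,x2=00]: 01010101  (ones: 4)
  rows 8-15 [x1,x2=01]: 10001000  (ones: 2)
  rows 16-23 [x1,x2=10]: 01010101  (ones: 4)
  rows 24-31 [x1,x2=11]: 10001000  (ones: 2)
Count of 1-rows = 4+2+4+2 = 12

12


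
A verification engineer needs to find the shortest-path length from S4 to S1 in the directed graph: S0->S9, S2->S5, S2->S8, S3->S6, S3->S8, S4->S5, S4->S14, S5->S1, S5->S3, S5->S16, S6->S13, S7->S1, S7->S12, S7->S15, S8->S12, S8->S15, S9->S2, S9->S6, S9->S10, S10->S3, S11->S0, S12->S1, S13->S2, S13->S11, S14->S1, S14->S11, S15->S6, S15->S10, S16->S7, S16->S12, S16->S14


BFS layer-by-layer from S4:
  dist 0: {S4}
  dist 1: {S5, S14}
  dist 2: {S1, S3, S11, S16}
  -> S1 reached at distance 2
Shortest path length = 2

2


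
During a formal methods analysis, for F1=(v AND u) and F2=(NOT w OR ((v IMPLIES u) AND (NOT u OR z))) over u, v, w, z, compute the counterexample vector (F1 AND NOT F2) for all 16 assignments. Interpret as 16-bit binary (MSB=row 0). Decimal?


F1 = (v AND u)
F2 = (NOT w OR ((v IMPLIES u) AND (NOT u OR z)))
Counterexample to F1=>F2 is where F1=1 and F2=0.
Evaluate each row (bits = u,v,w,z, MSB first):
  row 0 [0000]: F1=0 F2=1 -> F1&~F2 -> 0
  row 1 [0001]: F1=0 F2=1 -> F1&~F2 -> 0
  row 2 [0010]: F1=0 F2=1 -> F1&~F2 -> 0
  row 3 [0011]: F1=0 F2=1 -> F1&~F2 -> 0
  row 4 [0100]: F1=0 F2=1 -> F1&~F2 -> 0
  row 5 [0101]: F1=0 F2=1 -> F1&~F2 -> 0
  row 6 [0110]: F1=0 F2=0 -> F1&~F2 -> 0
  row 7 [0111]: F1=0 F2=0 -> F1&~F2 -> 0
  row 8 [1000]: F1=0 F2=1 -> F1&~F2 -> 0
  row 9 [1001]: F1=0 F2=1 -> F1&~F2 -> 0
  row 10 [1010]: F1=0 F2=0 -> F1&~F2 -> 0
  row 11 [1011]: F1=0 F2=1 -> F1&~F2 -> 0
  row 12 [1100]: F1=1 F2=1 -> F1&~F2 -> 0
  row 13 [1101]: F1=1 F2=1 -> F1&~F2 -> 0
  row 14 [1110]: F1=1 F2=0 -> F1&~F2 -> 1
  row 15 [1111]: F1=1 F2=1 -> F1&~F2 -> 0
Full result column, 4 rows per line (u,v fixed per line; w,z runs 00..11 left to right):
  rows 0-3 [u,v=00]: 0000  = hex 0
  rows 4-7 [u,v=01]: 0000  = hex 0
  rows 8-11 [u,v=10]: 0000  = hex 0
  rows 12-15 [u,v=11]: 0010  = hex 2
Counterexample vector (row 0 .. row 15) = 0000000000000010
Output column grouped in 4s = 0000 0000 0000 0010 = 0x0002
Convert to decimal digit by digit (value = value*16 + digit):
  0 -> 0
  0*16 + 0 = 0
  0*16 + 0 = 0
  0*16 + 2 = 2
Decimal = 2

2


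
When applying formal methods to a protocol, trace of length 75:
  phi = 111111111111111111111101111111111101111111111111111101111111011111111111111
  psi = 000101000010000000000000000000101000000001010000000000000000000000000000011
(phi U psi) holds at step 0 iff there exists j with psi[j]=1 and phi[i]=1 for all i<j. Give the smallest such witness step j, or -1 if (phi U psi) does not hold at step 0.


(phi U psi) at 0: need smallest j with psi[j]=1 and phi[i]=1 for all i in [0,j).
Scan from step 0:
  step 0: phi=1, psi=0 -> continue
  step 1: phi=1, psi=0 -> continue
  step 2: phi=1, psi=0 -> continue
  step 3: psi=1 and phi held for [0,3) -> witness found
Witness step = 3

3


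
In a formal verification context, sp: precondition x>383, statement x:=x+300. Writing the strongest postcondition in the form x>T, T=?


Formula: sp(P, x:=E) = exists old_x. (x = E[old_x/x]) AND P[old_x/x] (old_x is the value of x before the assignment; eliminate old_x by solving x = E[old_x/x] for old_x)
Step 1: Precondition P: x>383, i.e. old_x > 383
Step 2: Assignment gives x = old_x + 300, so old_x = x - 300
Step 3: Substitute into P: x - 300 > 383
Step 4: Simplify: x > 383+300 = 683

683


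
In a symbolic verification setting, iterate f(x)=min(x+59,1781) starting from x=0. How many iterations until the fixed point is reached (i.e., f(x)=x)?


Step 1: x=0, cap=1781, increment=59
Step 2: x grows by 59 each step until capped at 1781; fixed point is x=1781
Step 3: iterations = ceil(1781/59) = 31

31


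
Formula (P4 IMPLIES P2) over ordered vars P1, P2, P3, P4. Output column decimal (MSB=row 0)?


Formula: (P4 IMPLIES P2) over P1, P2, P3, P4 (16 rows)
Evaluate each row (bits = P1,P2,P3,P4, MSB first):
  row 0 [0000]: (0 IMPLIES 0) -> 1
  row 1 [0001]: (1 IMPLIES 0) -> 0
  row 2 [0010]: (0 IMPLIES 0) -> 1
  row 3 [0011]: (1 IMPLIES 0) -> 0
  row 4 [0100]: (0 IMPLIES 1) -> 1
  row 5 [0101]: (1 IMPLIES 1) -> 1
  row 6 [0110]: (0 IMPLIES 1) -> 1
  row 7 [0111]: (1 IMPLIES 1) -> 1
  row 8 [1000]: (0 IMPLIES 0) -> 1
  row 9 [1001]: (1 IMPLIES 0) -> 0
  row 10 [1010]: (0 IMPLIES 0) -> 1
  row 11 [1011]: (1 IMPLIES 0) -> 0
  row 12 [1100]: (0 IMPLIES 1) -> 1
  row 13 [1101]: (1 IMPLIES 1) -> 1
  row 14 [1110]: (0 IMPLIES 1) -> 1
  row 15 [1111]: (1 IMPLIES 1) -> 1
Full result column, 4 rows per line (P1,P2 fixed per line; P3,P4 runs 00..11 left to right):
  rows 0-3 [P1,P2=00]: 1010  = hex A
  rows 4-7 [P1,P2=01]: 1111  = hex F
  rows 8-11 [P1,P2=10]: 1010  = hex A
  rows 12-15 [P1,P2=11]: 1111  = hex F
Output column (row 0 .. row 15) = 1010111110101111
Output column grouped in 4s = 1010 1111 1010 1111 = 0xAFAF
Convert to decimal digit by digit (value = value*16 + digit):
  A -> 10
  10*16 + 15 (F) = 175
  175*16 + 10 (A) = 2810
  2810*16 + 15 (F) = 44975
Decimal = 44975

44975


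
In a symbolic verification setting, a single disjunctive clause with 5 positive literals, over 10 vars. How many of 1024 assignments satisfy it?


Step 1: Total=2^10=1024
Step 2: Unsat when all 5 false: 2^5=32
Step 3: Sat=1024-32=992

992


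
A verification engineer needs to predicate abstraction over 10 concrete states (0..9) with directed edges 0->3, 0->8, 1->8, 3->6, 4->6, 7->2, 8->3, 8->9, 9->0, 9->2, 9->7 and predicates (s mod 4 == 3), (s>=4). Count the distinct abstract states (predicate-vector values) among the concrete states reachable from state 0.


BFS from 0:
Concrete reachable: {0, 2, 3, 6, 7, 8, 9}
Abstract via predicates (s mod 4 == 3), (s>=4):
  (0,0) <- {0, 2}
  (0,1) <- {6, 8, 9}
  (1,0) <- {3}
  (1,1) <- {7}
Distinct abstract states = 4

4


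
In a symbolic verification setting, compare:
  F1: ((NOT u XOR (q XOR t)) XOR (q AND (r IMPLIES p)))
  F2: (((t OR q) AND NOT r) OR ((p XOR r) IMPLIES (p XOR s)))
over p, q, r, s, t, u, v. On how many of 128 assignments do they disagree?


F1 = ((NOT u XOR (q XOR t)) XOR (q AND (r IMPLIES p)))
F2 = (((t OR q) AND NOT r) OR ((p XOR r) IMPLIES (p XOR s)))
Evaluate both on each of 128 rows (bits = p,q,r,s,t,u,v):
  row 0 [0000000]: F1=1 F2=1 -> 0
  row 1 [0000001]: F1=1 F2=1 -> 0
  row 2 [0000010]: F1=0 F2=1 (differ) -> 1
  row 3 [0000011]: F1=0 F2=1 (differ) -> 1
  row 4 [0000100]: F1=0 F2=1 (differ) -> 1
  (every remaining row is evaluated the same way; all 128 results are listed next)
Full result column, 8 rows per line (p,q,r,s fixed per line; t,u,v runs 000..111 left to right):
  rows 0-7 [p,q,r,s=0000]: 00111100  (ones: 4)
  rows 8-15 [p,q,r,s=0001]: 00111100  (ones: 4)
  rows 16-23 [p,q,r,s=0010]: 11000011  (ones: 4)
  rows 24-31 [p,q,r,s=0011]: 00111100  (ones: 4)
  rows 32-39 [p,q,r,s=0100]: 00111100  (ones: 4)
  rows 40-47 [p,q,r,s=0101]: 00111100  (ones: 4)
  rows 48-55 [p,q,r,s=0110]: 00111100  (ones: 4)
  rows 56-63 [p,q,r,s=0111]: 11000011  (ones: 4)
  rows 64-71 [p,q,r,s=1000]: 00111100  (ones: 4)
  rows 72-79 [p,q,r,s=1001]: 11001100  (ones: 4)
  rows 80-87 [p,q,r,s=1010]: 00111100  (ones: 4)
  rows 88-95 [p,q,r,s=1011]: 00111100  (ones: 4)
  rows 96-103 [p,q,r,s=1100]: 00111100  (ones: 4)
  rows 104-111 [p,q,r,s=1101]: 00111100  (ones: 4)
  rows 112-119 [p,q,r,s=1110]: 00111100  (ones: 4)
  rows 120-127 [p,q,r,s=1111]: 00111100  (ones: 4)
Disagreements = 4+4+4+4+4+4+4+4+4+4+4+4+4+4+4+4 = 64

64


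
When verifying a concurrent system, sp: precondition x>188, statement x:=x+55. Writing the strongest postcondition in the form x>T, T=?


Formula: sp(P, x:=E) = exists old_x. (x = E[old_x/x]) AND P[old_x/x] (old_x is the value of x before the assignment; eliminate old_x by solving x = E[old_x/x] for old_x)
Step 1: Precondition P: x>188, i.e. old_x > 188
Step 2: Assignment gives x = old_x + 55, so old_x = x - 55
Step 3: Substitute into P: x - 55 > 188
Step 4: Simplify: x > 188+55 = 243

243


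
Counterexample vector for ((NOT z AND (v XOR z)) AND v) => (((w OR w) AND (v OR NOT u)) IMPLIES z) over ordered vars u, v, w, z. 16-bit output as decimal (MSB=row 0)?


F1 = ((NOT z AND (v XOR z)) AND v)
F2 = (((w OR w) AND (v OR NOT u)) IMPLIES z)
Counterexample to F1=>F2 is where F1=1 and F2=0.
Evaluate each row (bits = u,v,w,z, MSB first):
  row 0 [0000]: F1=0 F2=1 -> F1&~F2 -> 0
  row 1 [0001]: F1=0 F2=1 -> F1&~F2 -> 0
  row 2 [0010]: F1=0 F2=0 -> F1&~F2 -> 0
  row 3 [0011]: F1=0 F2=1 -> F1&~F2 -> 0
  row 4 [0100]: F1=1 F2=1 -> F1&~F2 -> 0
  row 5 [0101]: F1=0 F2=1 -> F1&~F2 -> 0
  row 6 [0110]: F1=1 F2=0 -> F1&~F2 -> 1
  row 7 [0111]: F1=0 F2=1 -> F1&~F2 -> 0
  row 8 [1000]: F1=0 F2=1 -> F1&~F2 -> 0
  row 9 [1001]: F1=0 F2=1 -> F1&~F2 -> 0
  row 10 [1010]: F1=0 F2=1 -> F1&~F2 -> 0
  row 11 [1011]: F1=0 F2=1 -> F1&~F2 -> 0
  row 12 [1100]: F1=1 F2=1 -> F1&~F2 -> 0
  row 13 [1101]: F1=0 F2=1 -> F1&~F2 -> 0
  row 14 [1110]: F1=1 F2=0 -> F1&~F2 -> 1
  row 15 [1111]: F1=0 F2=1 -> F1&~F2 -> 0
Full result column, 4 rows per line (u,v fixed per line; w,z runs 00..11 left to right):
  rows 0-3 [u,v=00]: 0000  = hex 0
  rows 4-7 [u,v=01]: 0010  = hex 2
  rows 8-11 [u,v=10]: 0000  = hex 0
  rows 12-15 [u,v=11]: 0010  = hex 2
Counterexample vector (row 0 .. row 15) = 0000001000000010
Output column grouped in 4s = 0000 0010 0000 0010 = 0x0202
Convert to decimal digit by digit (value = value*16 + digit):
  0 -> 0
  0*16 + 2 = 2
  2*16 + 0 = 32
  32*16 + 2 = 514
Decimal = 514

514


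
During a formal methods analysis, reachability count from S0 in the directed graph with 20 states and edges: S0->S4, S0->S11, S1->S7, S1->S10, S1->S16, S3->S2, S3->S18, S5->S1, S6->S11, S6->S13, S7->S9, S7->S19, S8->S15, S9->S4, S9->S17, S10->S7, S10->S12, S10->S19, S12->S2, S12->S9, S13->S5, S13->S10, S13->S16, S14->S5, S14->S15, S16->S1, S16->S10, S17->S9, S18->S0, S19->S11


BFS from S0:
  layer 0: {S0}
  layer 1: {S4, S11}
Reachable set: {S0, S4, S11}
Count = 3

3


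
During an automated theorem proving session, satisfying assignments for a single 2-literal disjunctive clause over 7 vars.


Step 1: Total=2^7=128
Step 2: Unsat when all 2 false: 2^5=32
Step 3: Sat=128-32=96

96


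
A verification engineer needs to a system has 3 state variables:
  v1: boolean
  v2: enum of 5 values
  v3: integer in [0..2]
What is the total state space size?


State space = product of domain sizes of all variables.
Domain sizes:
  v1 (boolean): 2
  v2 (enum of 5 values): 5
  v3 (integer in [0..2]): 3
Product = 2 * 5 * 3 = 30

30


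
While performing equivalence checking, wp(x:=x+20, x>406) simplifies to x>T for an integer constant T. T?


Formula: wp(x:=E, P) = P[E/x] (substitute E for x in postcondition)
Step 1: Postcondition: x>406
Step 2: Substitute x+20 for x: x+20>406
Step 3: Solve for x: x > 406-20 = 386

386


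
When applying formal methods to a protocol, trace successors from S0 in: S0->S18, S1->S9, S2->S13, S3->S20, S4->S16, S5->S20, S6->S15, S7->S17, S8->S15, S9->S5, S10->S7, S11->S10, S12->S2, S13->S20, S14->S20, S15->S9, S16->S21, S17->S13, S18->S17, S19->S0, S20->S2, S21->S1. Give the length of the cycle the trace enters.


Trace from S0 until a state repeats:
  S0 -> S18 -> S17 -> S13 -> S20 -> S2 -> S13
S13 first seen at step 3, revisited at step 6.
Cycle length = 6 - 3 = 3

3


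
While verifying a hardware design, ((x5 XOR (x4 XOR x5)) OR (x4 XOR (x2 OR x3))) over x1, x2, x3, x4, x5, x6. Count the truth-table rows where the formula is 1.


Formula: ((x5 XOR (x4 XOR x5)) OR (x4 XOR (x2 OR x3))) over 6 vars (64 rows)
Evaluate each row (x1, x2, x3, x4, x5, x6 as bits, MSB first):
  row 0 [000000]: ((0 XOR (0 XOR 0)) OR (0 XOR (0 OR 0))) -> 0
  row 1 [000001]: ((0 XOR (0 XOR 0)) OR (0 XOR (0 OR 0))) -> 0
  row 2 [000010]: ((1 XOR (0 XOR 1)) OR (0 XOR (0 OR 0))) -> 0
  row 3 [000011]: ((1 XOR (0 XOR 1)) OR (0 XOR (0 OR 0))) -> 0
  row 4 [000100]: ((0 XOR (1 XOR 0)) OR (1 XOR (0 OR 0))) -> 1
  (every remaining row is evaluated the same way; all 64 results are listed next)
Full result column, 8 rows per line (x1,x2,x3 fixed per line; x4,x5,x6 runs 000..111 left to right):
  rows 0-7 [x1,x2,x3=000]: 00001111  (ones: 4)
  rows 8-15 [x1,x2,x3=001]: 11111111  (ones: 8)
  rows 16-23 [x1,x2,x3=010]: 11111111  (ones: 8)
  rows 24-31 [x1,x2,x3=011]: 11111111  (ones: 8)
  rows 32-39 [x1,x2,x3=100]: 00001111  (ones: 4)
  rows 40-47 [x1,x2,x3=101]: 11111111  (ones: 8)
  rows 48-55 [x1,x2,x3=110]: 11111111  (ones: 8)
  rows 56-63 [x1,x2,x3=111]: 11111111  (ones: 8)
Count of 1-rows = 4+8+8+8+4+8+8+8 = 56

56
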